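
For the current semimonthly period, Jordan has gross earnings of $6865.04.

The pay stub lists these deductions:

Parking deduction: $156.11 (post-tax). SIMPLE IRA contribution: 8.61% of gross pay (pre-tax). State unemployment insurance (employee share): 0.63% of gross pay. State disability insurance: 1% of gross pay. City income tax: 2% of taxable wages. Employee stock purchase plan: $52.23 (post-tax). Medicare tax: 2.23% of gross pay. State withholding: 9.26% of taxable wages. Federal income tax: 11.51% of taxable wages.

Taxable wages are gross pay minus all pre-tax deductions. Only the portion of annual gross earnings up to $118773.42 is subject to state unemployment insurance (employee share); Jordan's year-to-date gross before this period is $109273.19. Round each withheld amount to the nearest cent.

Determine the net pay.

SIMPLE IRA contribution: $6865.04 × 0.0861 = $591.08
Taxable wages = $6865.04 − $591.08 = $6273.96
Federal income tax: $6273.96 × 0.1151 = $722.13
State withholding: $6273.96 × 0.0926 = $580.97
City income tax: $6273.96 × 0.02 = $125.48
State disability insurance: $6865.04 × 0.01 = $68.65
State unemployment insurance (employee share): cap not yet reached, full $6865.04 is subject → $6865.04 × 0.0063 = $43.25
Medicare tax: $6865.04 × 0.0223 = $153.09
Parking deduction: $156.11
Employee stock purchase plan: $52.23
Total deductions = $591.08 + $722.13 + $580.97 + $125.48 + $68.65 + $43.25 + $153.09 + $156.11 + $52.23 = $2492.99
Net pay = $6865.04 − $2492.99 = $4372.05

$4372.05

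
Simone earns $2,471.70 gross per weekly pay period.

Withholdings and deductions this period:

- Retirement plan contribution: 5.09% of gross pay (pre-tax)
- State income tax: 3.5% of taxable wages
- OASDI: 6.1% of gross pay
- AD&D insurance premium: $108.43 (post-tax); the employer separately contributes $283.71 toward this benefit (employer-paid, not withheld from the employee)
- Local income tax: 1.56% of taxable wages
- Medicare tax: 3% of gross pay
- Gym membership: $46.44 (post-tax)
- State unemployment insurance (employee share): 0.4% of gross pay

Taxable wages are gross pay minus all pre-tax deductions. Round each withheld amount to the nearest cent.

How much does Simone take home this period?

Retirement plan contribution: $2,471.70 × 0.0509 = $125.81
Taxable wages = $2,471.70 − $125.81 = $2,345.89
State income tax: $2,345.89 × 0.035 = $82.11
Local income tax: $2,345.89 × 0.0156 = $36.60
State unemployment insurance (employee share): $2,471.70 × 0.004 = $9.89
OASDI: $2,471.70 × 0.061 = $150.77
Medicare tax: $2,471.70 × 0.03 = $74.15
Gym membership: $46.44
AD&D insurance premium: $108.43
(Employer's $283.71 toward AD&D insurance premium is not withheld from the employee.)
Total deductions = $125.81 + $82.11 + $36.60 + $9.89 + $150.77 + $74.15 + $46.44 + $108.43 = $634.20
Net pay = $2,471.70 − $634.20 = $1,837.50

$1,837.50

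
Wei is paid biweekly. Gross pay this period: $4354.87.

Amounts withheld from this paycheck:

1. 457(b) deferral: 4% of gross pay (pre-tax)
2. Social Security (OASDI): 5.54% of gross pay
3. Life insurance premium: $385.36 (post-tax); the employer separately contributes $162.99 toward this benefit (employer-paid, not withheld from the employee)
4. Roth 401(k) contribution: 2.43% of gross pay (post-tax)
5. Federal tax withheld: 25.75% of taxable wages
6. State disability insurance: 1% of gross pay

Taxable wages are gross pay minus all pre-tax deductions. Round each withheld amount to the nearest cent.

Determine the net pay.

457(b) deferral: $4354.87 × 0.04 = $174.19
Taxable wages = $4354.87 − $174.19 = $4180.68
Federal tax withheld: $4180.68 × 0.2575 = $1076.53
State disability insurance: $4354.87 × 0.01 = $43.55
Social Security (OASDI): $4354.87 × 0.0554 = $241.26
Roth 401(k) contribution: $4354.87 × 0.0243 = $105.82
Life insurance premium: $385.36
(Employer's $162.99 toward life insurance premium is not withheld from the employee.)
Total deductions = $174.19 + $1076.53 + $43.55 + $241.26 + $105.82 + $385.36 = $2026.71
Net pay = $4354.87 − $2026.71 = $2328.16

$2328.16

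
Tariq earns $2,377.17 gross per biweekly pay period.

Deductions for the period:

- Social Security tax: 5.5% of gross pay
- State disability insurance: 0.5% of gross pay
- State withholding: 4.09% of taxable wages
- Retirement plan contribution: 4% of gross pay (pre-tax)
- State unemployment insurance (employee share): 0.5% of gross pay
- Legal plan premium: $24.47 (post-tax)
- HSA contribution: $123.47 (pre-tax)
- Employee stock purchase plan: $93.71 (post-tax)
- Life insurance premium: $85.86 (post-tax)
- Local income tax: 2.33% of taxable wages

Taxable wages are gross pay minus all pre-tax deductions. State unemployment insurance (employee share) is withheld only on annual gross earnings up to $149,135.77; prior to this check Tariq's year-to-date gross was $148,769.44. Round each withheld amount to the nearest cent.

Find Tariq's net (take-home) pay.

Retirement plan contribution: $2,377.17 × 0.04 = $95.09
HSA contribution: $123.47
Pre-tax total = $95.09 + $123.47 = $218.56
Taxable wages = $2,377.17 − $218.56 = $2,158.61
State withholding: $2,158.61 × 0.0409 = $88.29
Local income tax: $2,158.61 × 0.0233 = $50.30
State disability insurance: $2,377.17 × 0.005 = $11.89
Social Security tax: $2,377.17 × 0.055 = $130.74
State unemployment insurance (employee share): only $149,135.77 − $148,769.44 = $366.33 of this check is subject → $366.33 × 0.005 = $1.83
Employee stock purchase plan: $93.71
Life insurance premium: $85.86
Legal plan premium: $24.47
Total deductions = $95.09 + $123.47 + $88.29 + $50.30 + $11.89 + $130.74 + $1.83 + $93.71 + $85.86 + $24.47 = $705.65
Net pay = $2,377.17 − $705.65 = $1,671.52

$1,671.52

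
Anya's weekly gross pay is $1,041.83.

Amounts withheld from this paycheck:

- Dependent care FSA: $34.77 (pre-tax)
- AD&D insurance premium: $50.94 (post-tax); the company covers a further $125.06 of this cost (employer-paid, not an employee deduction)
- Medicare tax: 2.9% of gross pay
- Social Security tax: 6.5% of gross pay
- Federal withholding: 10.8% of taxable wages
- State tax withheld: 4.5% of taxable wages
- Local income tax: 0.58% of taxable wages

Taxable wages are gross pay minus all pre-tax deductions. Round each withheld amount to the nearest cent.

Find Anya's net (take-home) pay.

$698.27

Dependent care FSA: $34.77
Taxable wages = $1,041.83 − $34.77 = $1,007.06
State tax withheld: $1,007.06 × 0.045 = $45.32
Federal withholding: $1,007.06 × 0.108 = $108.76
Local income tax: $1,007.06 × 0.0058 = $5.84
Social Security tax: $1,041.83 × 0.065 = $67.72
Medicare tax: $1,041.83 × 0.029 = $30.21
AD&D insurance premium: $50.94
(Employer's $125.06 toward AD&D insurance premium is not withheld from the employee.)
Total deductions = $34.77 + $45.32 + $108.76 + $5.84 + $67.72 + $30.21 + $50.94 = $343.56
Net pay = $1,041.83 − $343.56 = $698.27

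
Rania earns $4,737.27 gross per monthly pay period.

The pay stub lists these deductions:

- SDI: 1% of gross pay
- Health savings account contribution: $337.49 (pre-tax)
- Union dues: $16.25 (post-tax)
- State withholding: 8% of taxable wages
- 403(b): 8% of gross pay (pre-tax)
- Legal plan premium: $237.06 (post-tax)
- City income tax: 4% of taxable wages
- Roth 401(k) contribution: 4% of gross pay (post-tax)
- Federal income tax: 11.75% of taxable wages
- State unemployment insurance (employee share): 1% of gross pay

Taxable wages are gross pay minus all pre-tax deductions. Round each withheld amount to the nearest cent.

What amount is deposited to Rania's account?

403(b): $4,737.27 × 0.08 = $378.98
Health savings account contribution: $337.49
Pre-tax total = $378.98 + $337.49 = $716.47
Taxable wages = $4,737.27 − $716.47 = $4,020.80
City income tax: $4,020.80 × 0.04 = $160.83
State withholding: $4,020.80 × 0.08 = $321.66
Federal income tax: $4,020.80 × 0.1175 = $472.44
SDI: $4,737.27 × 0.01 = $47.37
State unemployment insurance (employee share): $4,737.27 × 0.01 = $47.37
Union dues: $16.25
Legal plan premium: $237.06
Roth 401(k) contribution: $4,737.27 × 0.04 = $189.49
Total deductions = $378.98 + $337.49 + $160.83 + $321.66 + $472.44 + $47.37 + $47.37 + $16.25 + $237.06 + $189.49 = $2,208.94
Net pay = $4,737.27 − $2,208.94 = $2,528.33

$2,528.33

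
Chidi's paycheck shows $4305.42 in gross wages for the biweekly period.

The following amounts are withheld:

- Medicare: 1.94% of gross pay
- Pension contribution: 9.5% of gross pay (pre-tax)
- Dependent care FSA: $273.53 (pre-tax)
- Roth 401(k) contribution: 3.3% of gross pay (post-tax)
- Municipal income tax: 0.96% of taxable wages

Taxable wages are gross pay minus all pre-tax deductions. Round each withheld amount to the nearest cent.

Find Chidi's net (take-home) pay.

Dependent care FSA: $273.53
Pension contribution: $4305.42 × 0.095 = $409.01
Pre-tax total = $273.53 + $409.01 = $682.54
Taxable wages = $4305.42 − $682.54 = $3622.88
Municipal income tax: $3622.88 × 0.0096 = $34.78
Medicare: $4305.42 × 0.0194 = $83.53
Roth 401(k) contribution: $4305.42 × 0.033 = $142.08
Total deductions = $273.53 + $409.01 + $34.78 + $83.53 + $142.08 = $942.93
Net pay = $4305.42 − $942.93 = $3362.49

$3362.49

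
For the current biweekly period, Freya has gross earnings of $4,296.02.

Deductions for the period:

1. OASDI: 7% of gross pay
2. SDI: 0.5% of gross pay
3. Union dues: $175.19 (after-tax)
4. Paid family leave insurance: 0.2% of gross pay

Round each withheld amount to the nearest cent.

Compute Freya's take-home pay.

OASDI: $4,296.02 × 0.07 = $300.72
Paid family leave insurance: $4,296.02 × 0.002 = $8.59
SDI: $4,296.02 × 0.005 = $21.48
Union dues: $175.19
Total deductions = $300.72 + $8.59 + $21.48 + $175.19 = $505.98
Net pay = $4,296.02 − $505.98 = $3,790.04

$3,790.04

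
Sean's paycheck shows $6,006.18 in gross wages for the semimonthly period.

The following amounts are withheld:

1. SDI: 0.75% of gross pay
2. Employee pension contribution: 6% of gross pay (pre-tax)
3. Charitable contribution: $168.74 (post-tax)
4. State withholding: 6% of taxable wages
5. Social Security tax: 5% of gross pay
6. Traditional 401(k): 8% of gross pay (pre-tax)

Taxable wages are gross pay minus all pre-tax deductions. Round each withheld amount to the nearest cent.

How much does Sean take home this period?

$4,341.30

Traditional 401(k): $6,006.18 × 0.08 = $480.49
Employee pension contribution: $6,006.18 × 0.06 = $360.37
Pre-tax total = $480.49 + $360.37 = $840.86
Taxable wages = $6,006.18 − $840.86 = $5,165.32
State withholding: $5,165.32 × 0.06 = $309.92
Social Security tax: $6,006.18 × 0.05 = $300.31
SDI: $6,006.18 × 0.0075 = $45.05
Charitable contribution: $168.74
Total deductions = $480.49 + $360.37 + $309.92 + $300.31 + $45.05 + $168.74 = $1,664.88
Net pay = $6,006.18 − $1,664.88 = $4,341.30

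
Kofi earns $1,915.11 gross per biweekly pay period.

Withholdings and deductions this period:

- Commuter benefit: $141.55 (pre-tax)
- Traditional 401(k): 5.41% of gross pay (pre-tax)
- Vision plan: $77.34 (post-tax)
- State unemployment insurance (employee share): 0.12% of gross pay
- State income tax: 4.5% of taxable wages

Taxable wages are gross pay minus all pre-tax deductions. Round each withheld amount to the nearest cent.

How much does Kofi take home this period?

Commuter benefit: $141.55
Traditional 401(k): $1,915.11 × 0.0541 = $103.61
Pre-tax total = $141.55 + $103.61 = $245.16
Taxable wages = $1,915.11 − $245.16 = $1,669.95
State income tax: $1,669.95 × 0.045 = $75.15
State unemployment insurance (employee share): $1,915.11 × 0.0012 = $2.30
Vision plan: $77.34
Total deductions = $141.55 + $103.61 + $75.15 + $2.30 + $77.34 = $399.95
Net pay = $1,915.11 − $399.95 = $1,515.16

$1,515.16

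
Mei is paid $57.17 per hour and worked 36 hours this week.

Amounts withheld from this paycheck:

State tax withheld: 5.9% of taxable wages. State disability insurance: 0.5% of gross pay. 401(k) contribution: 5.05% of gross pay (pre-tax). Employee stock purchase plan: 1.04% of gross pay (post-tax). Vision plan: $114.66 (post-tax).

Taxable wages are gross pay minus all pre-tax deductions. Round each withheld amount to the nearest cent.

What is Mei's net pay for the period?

$1,692.53

Gross pay: 36 × $57.17 = $2,058.12
401(k) contribution: $2,058.12 × 0.0505 = $103.94
Taxable wages = $2,058.12 − $103.94 = $1,954.18
State tax withheld: $1,954.18 × 0.059 = $115.30
State disability insurance: $2,058.12 × 0.005 = $10.29
Vision plan: $114.66
Employee stock purchase plan: $2,058.12 × 0.0104 = $21.40
Total deductions = $103.94 + $115.30 + $10.29 + $114.66 + $21.40 = $365.59
Net pay = $2,058.12 − $365.59 = $1,692.53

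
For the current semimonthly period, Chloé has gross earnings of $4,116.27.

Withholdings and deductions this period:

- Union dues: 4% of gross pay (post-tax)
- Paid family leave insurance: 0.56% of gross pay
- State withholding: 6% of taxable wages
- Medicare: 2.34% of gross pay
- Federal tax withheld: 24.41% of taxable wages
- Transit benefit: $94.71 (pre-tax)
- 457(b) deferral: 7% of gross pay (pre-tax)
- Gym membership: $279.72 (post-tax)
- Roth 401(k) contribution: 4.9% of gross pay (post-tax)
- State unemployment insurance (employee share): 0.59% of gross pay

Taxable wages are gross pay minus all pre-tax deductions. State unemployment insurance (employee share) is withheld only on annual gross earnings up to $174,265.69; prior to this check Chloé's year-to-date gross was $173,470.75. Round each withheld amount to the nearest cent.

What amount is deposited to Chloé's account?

$1,827.95

Transit benefit: $94.71
457(b) deferral: $4,116.27 × 0.07 = $288.14
Pre-tax total = $94.71 + $288.14 = $382.85
Taxable wages = $4,116.27 − $382.85 = $3,733.42
State withholding: $3,733.42 × 0.06 = $224.01
Federal tax withheld: $3,733.42 × 0.2441 = $911.33
Medicare: $4,116.27 × 0.0234 = $96.32
Paid family leave insurance: $4,116.27 × 0.0056 = $23.05
State unemployment insurance (employee share): only $174,265.69 − $173,470.75 = $794.94 of this check is subject → $794.94 × 0.0059 = $4.69
Union dues: $4,116.27 × 0.04 = $164.65
Gym membership: $279.72
Roth 401(k) contribution: $4,116.27 × 0.049 = $201.70
Total deductions = $94.71 + $288.14 + $224.01 + $911.33 + $96.32 + $23.05 + $4.69 + $164.65 + $279.72 + $201.70 = $2,288.32
Net pay = $4,116.27 − $2,288.32 = $1,827.95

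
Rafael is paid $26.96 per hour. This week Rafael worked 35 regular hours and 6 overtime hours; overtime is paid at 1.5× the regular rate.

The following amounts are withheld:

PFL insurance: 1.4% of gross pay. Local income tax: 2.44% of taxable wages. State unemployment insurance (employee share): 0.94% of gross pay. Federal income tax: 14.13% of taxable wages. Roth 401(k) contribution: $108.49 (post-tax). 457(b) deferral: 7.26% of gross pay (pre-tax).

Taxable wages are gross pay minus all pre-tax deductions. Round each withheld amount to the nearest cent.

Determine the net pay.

Regular pay: 35 × $26.96 = $943.60
Overtime pay: 6 × $26.96 × 1.5 = $242.64
Gross pay = $943.60 + $242.64 = $1,186.24
457(b) deferral: $1,186.24 × 0.0726 = $86.12
Taxable wages = $1,186.24 − $86.12 = $1,100.12
Federal income tax: $1,100.12 × 0.1413 = $155.45
Local income tax: $1,100.12 × 0.0244 = $26.84
State unemployment insurance (employee share): $1,186.24 × 0.0094 = $11.15
PFL insurance: $1,186.24 × 0.014 = $16.61
Roth 401(k) contribution: $108.49
Total deductions = $86.12 + $155.45 + $26.84 + $11.15 + $16.61 + $108.49 = $404.66
Net pay = $1,186.24 − $404.66 = $781.58

$781.58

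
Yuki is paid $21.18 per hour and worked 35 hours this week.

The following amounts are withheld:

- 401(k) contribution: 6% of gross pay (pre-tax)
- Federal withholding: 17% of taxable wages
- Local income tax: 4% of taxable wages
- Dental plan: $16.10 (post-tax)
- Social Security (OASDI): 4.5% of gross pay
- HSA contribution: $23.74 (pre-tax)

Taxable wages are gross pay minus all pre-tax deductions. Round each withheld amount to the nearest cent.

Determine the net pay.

$482.28

Gross pay: 35 × $21.18 = $741.30
HSA contribution: $23.74
401(k) contribution: $741.30 × 0.06 = $44.48
Pre-tax total = $23.74 + $44.48 = $68.22
Taxable wages = $741.30 − $68.22 = $673.08
Federal withholding: $673.08 × 0.17 = $114.42
Local income tax: $673.08 × 0.04 = $26.92
Social Security (OASDI): $741.30 × 0.045 = $33.36
Dental plan: $16.10
Total deductions = $23.74 + $44.48 + $114.42 + $26.92 + $33.36 + $16.10 = $259.02
Net pay = $741.30 − $259.02 = $482.28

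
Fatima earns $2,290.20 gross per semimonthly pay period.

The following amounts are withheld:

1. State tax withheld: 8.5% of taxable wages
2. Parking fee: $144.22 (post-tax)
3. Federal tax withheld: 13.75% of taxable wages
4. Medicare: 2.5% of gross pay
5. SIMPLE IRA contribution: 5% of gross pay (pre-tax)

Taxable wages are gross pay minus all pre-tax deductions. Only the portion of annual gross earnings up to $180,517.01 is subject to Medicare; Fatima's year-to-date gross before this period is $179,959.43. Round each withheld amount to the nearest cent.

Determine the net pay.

$1,533.44

SIMPLE IRA contribution: $2,290.20 × 0.05 = $114.51
Taxable wages = $2,290.20 − $114.51 = $2,175.69
State tax withheld: $2,175.69 × 0.085 = $184.93
Federal tax withheld: $2,175.69 × 0.1375 = $299.16
Medicare: only $180,517.01 − $179,959.43 = $557.58 of this check is subject → $557.58 × 0.025 = $13.94
Parking fee: $144.22
Total deductions = $114.51 + $184.93 + $299.16 + $13.94 + $144.22 = $756.76
Net pay = $2,290.20 − $756.76 = $1,533.44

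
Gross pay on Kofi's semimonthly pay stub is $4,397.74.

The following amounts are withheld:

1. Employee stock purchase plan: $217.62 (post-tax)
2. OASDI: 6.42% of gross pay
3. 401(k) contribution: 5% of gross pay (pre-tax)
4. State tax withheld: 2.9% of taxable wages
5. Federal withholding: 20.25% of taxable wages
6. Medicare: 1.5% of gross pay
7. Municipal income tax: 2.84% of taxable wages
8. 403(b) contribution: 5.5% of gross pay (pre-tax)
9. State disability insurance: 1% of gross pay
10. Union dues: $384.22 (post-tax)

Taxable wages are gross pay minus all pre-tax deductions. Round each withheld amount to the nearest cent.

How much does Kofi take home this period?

$1,918.90

403(b) contribution: $4,397.74 × 0.055 = $241.88
401(k) contribution: $4,397.74 × 0.05 = $219.89
Pre-tax total = $241.88 + $219.89 = $461.77
Taxable wages = $4,397.74 − $461.77 = $3,935.97
Municipal income tax: $3,935.97 × 0.0284 = $111.78
State tax withheld: $3,935.97 × 0.029 = $114.14
Federal withholding: $3,935.97 × 0.2025 = $797.03
Medicare: $4,397.74 × 0.015 = $65.97
State disability insurance: $4,397.74 × 0.01 = $43.98
OASDI: $4,397.74 × 0.0642 = $282.33
Employee stock purchase plan: $217.62
Union dues: $384.22
Total deductions = $241.88 + $219.89 + $111.78 + $114.14 + $797.03 + $65.97 + $43.98 + $282.33 + $217.62 + $384.22 = $2,478.84
Net pay = $4,397.74 − $2,478.84 = $1,918.90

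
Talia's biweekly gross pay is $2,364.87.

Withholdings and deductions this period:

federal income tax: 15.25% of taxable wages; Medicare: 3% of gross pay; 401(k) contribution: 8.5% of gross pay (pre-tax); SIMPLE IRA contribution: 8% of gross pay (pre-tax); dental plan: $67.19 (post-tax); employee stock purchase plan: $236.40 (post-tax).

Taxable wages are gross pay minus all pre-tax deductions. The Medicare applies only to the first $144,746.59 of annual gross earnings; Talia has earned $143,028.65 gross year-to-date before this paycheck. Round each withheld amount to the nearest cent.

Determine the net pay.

SIMPLE IRA contribution: $2,364.87 × 0.08 = $189.19
401(k) contribution: $2,364.87 × 0.085 = $201.01
Pre-tax total = $189.19 + $201.01 = $390.20
Taxable wages = $2,364.87 − $390.20 = $1,974.67
Federal income tax: $1,974.67 × 0.1525 = $301.14
Medicare: only $144,746.59 − $143,028.65 = $1,717.94 of this check is subject → $1,717.94 × 0.03 = $51.54
Dental plan: $67.19
Employee stock purchase plan: $236.40
Total deductions = $189.19 + $201.01 + $301.14 + $51.54 + $67.19 + $236.40 = $1,046.47
Net pay = $2,364.87 − $1,046.47 = $1,318.40

$1,318.40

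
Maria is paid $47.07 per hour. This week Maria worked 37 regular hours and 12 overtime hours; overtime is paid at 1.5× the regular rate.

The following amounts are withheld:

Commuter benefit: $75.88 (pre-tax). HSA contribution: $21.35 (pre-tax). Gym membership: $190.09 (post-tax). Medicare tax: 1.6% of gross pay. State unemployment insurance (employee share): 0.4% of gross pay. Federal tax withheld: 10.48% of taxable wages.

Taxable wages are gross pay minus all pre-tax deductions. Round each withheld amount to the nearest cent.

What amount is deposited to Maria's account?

$1,988.63

Regular pay: 37 × $47.07 = $1,741.59
Overtime pay: 12 × $47.07 × 1.5 = $847.26
Gross pay = $1,741.59 + $847.26 = $2,588.85
HSA contribution: $21.35
Commuter benefit: $75.88
Pre-tax total = $21.35 + $75.88 = $97.23
Taxable wages = $2,588.85 − $97.23 = $2,491.62
Federal tax withheld: $2,491.62 × 0.1048 = $261.12
State unemployment insurance (employee share): $2,588.85 × 0.004 = $10.36
Medicare tax: $2,588.85 × 0.016 = $41.42
Gym membership: $190.09
Total deductions = $21.35 + $75.88 + $261.12 + $10.36 + $41.42 + $190.09 = $600.22
Net pay = $2,588.85 − $600.22 = $1,988.63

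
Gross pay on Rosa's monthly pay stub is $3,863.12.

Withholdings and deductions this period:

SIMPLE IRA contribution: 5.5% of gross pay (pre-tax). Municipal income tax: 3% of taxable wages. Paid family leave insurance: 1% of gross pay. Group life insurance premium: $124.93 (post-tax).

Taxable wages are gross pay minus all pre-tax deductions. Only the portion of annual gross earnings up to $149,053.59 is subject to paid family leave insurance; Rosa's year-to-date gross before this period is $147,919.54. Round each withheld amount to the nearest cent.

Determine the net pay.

SIMPLE IRA contribution: $3,863.12 × 0.055 = $212.47
Taxable wages = $3,863.12 − $212.47 = $3,650.65
Municipal income tax: $3,650.65 × 0.03 = $109.52
Paid family leave insurance: only $149,053.59 − $147,919.54 = $1,134.05 of this check is subject → $1,134.05 × 0.01 = $11.34
Group life insurance premium: $124.93
Total deductions = $212.47 + $109.52 + $11.34 + $124.93 = $458.26
Net pay = $3,863.12 − $458.26 = $3,404.86

$3,404.86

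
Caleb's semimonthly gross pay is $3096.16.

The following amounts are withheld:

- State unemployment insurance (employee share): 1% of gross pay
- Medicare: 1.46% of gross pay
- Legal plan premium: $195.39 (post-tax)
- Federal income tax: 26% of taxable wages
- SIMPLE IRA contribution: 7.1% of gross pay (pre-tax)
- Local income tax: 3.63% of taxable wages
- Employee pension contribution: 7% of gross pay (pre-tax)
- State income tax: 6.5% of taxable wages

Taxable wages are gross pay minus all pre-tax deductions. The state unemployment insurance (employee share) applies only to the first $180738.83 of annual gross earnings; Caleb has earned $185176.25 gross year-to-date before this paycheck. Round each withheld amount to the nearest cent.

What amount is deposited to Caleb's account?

SIMPLE IRA contribution: $3096.16 × 0.071 = $219.83
Employee pension contribution: $3096.16 × 0.07 = $216.73
Pre-tax total = $219.83 + $216.73 = $436.56
Taxable wages = $3096.16 − $436.56 = $2659.60
State income tax: $2659.60 × 0.065 = $172.87
Federal income tax: $2659.60 × 0.26 = $691.50
Local income tax: $2659.60 × 0.0363 = $96.54
State unemployment insurance (employee share): annual cap $180738.83 already reached (YTD $185176.25), so $0.00
Medicare: $3096.16 × 0.0146 = $45.20
Legal plan premium: $195.39
Total deductions = $219.83 + $216.73 + $172.87 + $691.50 + $96.54 + $0.00 + $45.20 + $195.39 = $1638.06
Net pay = $3096.16 − $1638.06 = $1458.10

$1458.10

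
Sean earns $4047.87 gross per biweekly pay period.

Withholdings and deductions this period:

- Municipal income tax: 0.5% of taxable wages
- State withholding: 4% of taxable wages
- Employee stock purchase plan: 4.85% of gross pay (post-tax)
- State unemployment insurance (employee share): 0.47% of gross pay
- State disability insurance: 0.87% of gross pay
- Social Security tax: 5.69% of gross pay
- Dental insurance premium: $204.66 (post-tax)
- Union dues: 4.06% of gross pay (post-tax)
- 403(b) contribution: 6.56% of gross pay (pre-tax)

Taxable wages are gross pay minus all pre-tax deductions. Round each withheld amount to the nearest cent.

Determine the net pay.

$2762.25

403(b) contribution: $4047.87 × 0.0656 = $265.54
Taxable wages = $4047.87 − $265.54 = $3782.33
Municipal income tax: $3782.33 × 0.005 = $18.91
State withholding: $3782.33 × 0.04 = $151.29
Social Security tax: $4047.87 × 0.0569 = $230.32
State disability insurance: $4047.87 × 0.0087 = $35.22
State unemployment insurance (employee share): $4047.87 × 0.0047 = $19.02
Employee stock purchase plan: $4047.87 × 0.0485 = $196.32
Union dues: $4047.87 × 0.0406 = $164.34
Dental insurance premium: $204.66
Total deductions = $265.54 + $18.91 + $151.29 + $230.32 + $35.22 + $19.02 + $196.32 + $164.34 + $204.66 = $1285.62
Net pay = $4047.87 − $1285.62 = $2762.25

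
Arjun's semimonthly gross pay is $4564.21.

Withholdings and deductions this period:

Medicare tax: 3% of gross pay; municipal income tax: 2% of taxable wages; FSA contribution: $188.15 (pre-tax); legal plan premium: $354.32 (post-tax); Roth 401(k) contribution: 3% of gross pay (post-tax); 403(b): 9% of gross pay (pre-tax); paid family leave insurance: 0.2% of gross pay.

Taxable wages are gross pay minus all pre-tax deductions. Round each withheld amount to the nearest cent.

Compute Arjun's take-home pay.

$3248.66

FSA contribution: $188.15
403(b): $4564.21 × 0.09 = $410.78
Pre-tax total = $188.15 + $410.78 = $598.93
Taxable wages = $4564.21 − $598.93 = $3965.28
Municipal income tax: $3965.28 × 0.02 = $79.31
Medicare tax: $4564.21 × 0.03 = $136.93
Paid family leave insurance: $4564.21 × 0.002 = $9.13
Legal plan premium: $354.32
Roth 401(k) contribution: $4564.21 × 0.03 = $136.93
Total deductions = $188.15 + $410.78 + $79.31 + $136.93 + $9.13 + $354.32 + $136.93 = $1315.55
Net pay = $4564.21 − $1315.55 = $3248.66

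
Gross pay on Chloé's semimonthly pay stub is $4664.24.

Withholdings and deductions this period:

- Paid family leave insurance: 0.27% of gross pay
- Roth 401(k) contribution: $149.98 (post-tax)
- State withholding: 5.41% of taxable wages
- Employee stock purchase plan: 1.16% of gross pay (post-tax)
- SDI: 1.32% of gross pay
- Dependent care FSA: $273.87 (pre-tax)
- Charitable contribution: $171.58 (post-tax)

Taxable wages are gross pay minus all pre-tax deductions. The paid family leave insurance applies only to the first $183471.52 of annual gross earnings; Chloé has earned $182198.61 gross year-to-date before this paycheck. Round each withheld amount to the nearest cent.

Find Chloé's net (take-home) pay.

Dependent care FSA: $273.87
Taxable wages = $4664.24 − $273.87 = $4390.37
State withholding: $4390.37 × 0.0541 = $237.52
Paid family leave insurance: only $183471.52 − $182198.61 = $1272.91 of this check is subject → $1272.91 × 0.0027 = $3.44
SDI: $4664.24 × 0.0132 = $61.57
Charitable contribution: $171.58
Roth 401(k) contribution: $149.98
Employee stock purchase plan: $4664.24 × 0.0116 = $54.11
Total deductions = $273.87 + $237.52 + $3.44 + $61.57 + $171.58 + $149.98 + $54.11 = $952.07
Net pay = $4664.24 − $952.07 = $3712.17

$3712.17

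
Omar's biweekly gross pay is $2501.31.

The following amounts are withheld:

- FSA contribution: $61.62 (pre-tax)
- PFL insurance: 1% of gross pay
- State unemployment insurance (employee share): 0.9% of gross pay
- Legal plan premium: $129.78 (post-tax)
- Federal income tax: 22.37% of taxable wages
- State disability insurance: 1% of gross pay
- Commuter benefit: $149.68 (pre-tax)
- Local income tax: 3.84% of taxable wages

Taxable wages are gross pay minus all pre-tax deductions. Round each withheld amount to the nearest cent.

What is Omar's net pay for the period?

FSA contribution: $61.62
Commuter benefit: $149.68
Pre-tax total = $61.62 + $149.68 = $211.30
Taxable wages = $2501.31 − $211.30 = $2290.01
Local income tax: $2290.01 × 0.0384 = $87.94
Federal income tax: $2290.01 × 0.2237 = $512.28
State unemployment insurance (employee share): $2501.31 × 0.009 = $22.51
State disability insurance: $2501.31 × 0.01 = $25.01
PFL insurance: $2501.31 × 0.01 = $25.01
Legal plan premium: $129.78
Total deductions = $61.62 + $149.68 + $87.94 + $512.28 + $22.51 + $25.01 + $25.01 + $129.78 = $1013.83
Net pay = $2501.31 − $1013.83 = $1487.48

$1487.48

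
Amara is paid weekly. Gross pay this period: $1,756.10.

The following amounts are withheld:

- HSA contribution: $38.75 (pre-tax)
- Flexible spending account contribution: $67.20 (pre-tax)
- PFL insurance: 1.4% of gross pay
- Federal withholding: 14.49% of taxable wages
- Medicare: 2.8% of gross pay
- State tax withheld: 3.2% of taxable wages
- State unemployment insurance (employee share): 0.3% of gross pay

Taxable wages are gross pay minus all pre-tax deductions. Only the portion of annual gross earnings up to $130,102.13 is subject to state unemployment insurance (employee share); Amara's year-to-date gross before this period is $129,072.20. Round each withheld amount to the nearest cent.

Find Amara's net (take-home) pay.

$1,281.39

Flexible spending account contribution: $67.20
HSA contribution: $38.75
Pre-tax total = $67.20 + $38.75 = $105.95
Taxable wages = $1,756.10 − $105.95 = $1,650.15
Federal withholding: $1,650.15 × 0.1449 = $239.11
State tax withheld: $1,650.15 × 0.032 = $52.80
Medicare: $1,756.10 × 0.028 = $49.17
PFL insurance: $1,756.10 × 0.014 = $24.59
State unemployment insurance (employee share): only $130,102.13 − $129,072.20 = $1,029.93 of this check is subject → $1,029.93 × 0.003 = $3.09
Total deductions = $67.20 + $38.75 + $239.11 + $52.80 + $49.17 + $24.59 + $3.09 = $474.71
Net pay = $1,756.10 − $474.71 = $1,281.39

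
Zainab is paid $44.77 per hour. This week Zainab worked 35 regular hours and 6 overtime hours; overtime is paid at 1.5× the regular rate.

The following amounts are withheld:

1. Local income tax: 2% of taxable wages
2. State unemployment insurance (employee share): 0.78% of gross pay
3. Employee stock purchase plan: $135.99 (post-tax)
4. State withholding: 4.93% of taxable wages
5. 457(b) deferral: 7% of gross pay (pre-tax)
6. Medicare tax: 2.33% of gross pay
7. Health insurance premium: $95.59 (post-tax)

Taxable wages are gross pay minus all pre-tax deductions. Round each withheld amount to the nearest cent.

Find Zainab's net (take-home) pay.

Regular pay: 35 × $44.77 = $1,566.95
Overtime pay: 6 × $44.77 × 1.5 = $402.93
Gross pay = $1,566.95 + $402.93 = $1,969.88
457(b) deferral: $1,969.88 × 0.07 = $137.89
Taxable wages = $1,969.88 − $137.89 = $1,831.99
Local income tax: $1,831.99 × 0.02 = $36.64
State withholding: $1,831.99 × 0.0493 = $90.32
Medicare tax: $1,969.88 × 0.0233 = $45.90
State unemployment insurance (employee share): $1,969.88 × 0.0078 = $15.37
Health insurance premium: $95.59
Employee stock purchase plan: $135.99
Total deductions = $137.89 + $36.64 + $90.32 + $45.90 + $15.37 + $95.59 + $135.99 = $557.70
Net pay = $1,969.88 − $557.70 = $1,412.18

$1,412.18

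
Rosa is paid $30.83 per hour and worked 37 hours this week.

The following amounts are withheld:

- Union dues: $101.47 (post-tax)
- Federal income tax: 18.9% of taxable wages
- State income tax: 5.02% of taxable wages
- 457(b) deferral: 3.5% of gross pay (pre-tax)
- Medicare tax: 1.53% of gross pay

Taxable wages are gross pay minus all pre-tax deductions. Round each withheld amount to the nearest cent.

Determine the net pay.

$718.56

Gross pay: 37 × $30.83 = $1140.71
457(b) deferral: $1140.71 × 0.035 = $39.92
Taxable wages = $1140.71 − $39.92 = $1100.79
Federal income tax: $1100.79 × 0.189 = $208.05
State income tax: $1100.79 × 0.0502 = $55.26
Medicare tax: $1140.71 × 0.0153 = $17.45
Union dues: $101.47
Total deductions = $39.92 + $208.05 + $55.26 + $17.45 + $101.47 = $422.15
Net pay = $1140.71 − $422.15 = $718.56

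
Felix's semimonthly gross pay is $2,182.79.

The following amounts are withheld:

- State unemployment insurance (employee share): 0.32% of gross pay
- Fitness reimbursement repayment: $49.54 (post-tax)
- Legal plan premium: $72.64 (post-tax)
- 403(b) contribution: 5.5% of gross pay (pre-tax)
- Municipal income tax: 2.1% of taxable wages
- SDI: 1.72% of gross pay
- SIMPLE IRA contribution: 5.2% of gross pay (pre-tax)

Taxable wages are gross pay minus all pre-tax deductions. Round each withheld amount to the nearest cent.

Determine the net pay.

403(b) contribution: $2,182.79 × 0.055 = $120.05
SIMPLE IRA contribution: $2,182.79 × 0.052 = $113.51
Pre-tax total = $120.05 + $113.51 = $233.56
Taxable wages = $2,182.79 − $233.56 = $1,949.23
Municipal income tax: $1,949.23 × 0.021 = $40.93
SDI: $2,182.79 × 0.0172 = $37.54
State unemployment insurance (employee share): $2,182.79 × 0.0032 = $6.98
Legal plan premium: $72.64
Fitness reimbursement repayment: $49.54
Total deductions = $120.05 + $113.51 + $40.93 + $37.54 + $6.98 + $72.64 + $49.54 = $441.19
Net pay = $2,182.79 − $441.19 = $1,741.60

$1,741.60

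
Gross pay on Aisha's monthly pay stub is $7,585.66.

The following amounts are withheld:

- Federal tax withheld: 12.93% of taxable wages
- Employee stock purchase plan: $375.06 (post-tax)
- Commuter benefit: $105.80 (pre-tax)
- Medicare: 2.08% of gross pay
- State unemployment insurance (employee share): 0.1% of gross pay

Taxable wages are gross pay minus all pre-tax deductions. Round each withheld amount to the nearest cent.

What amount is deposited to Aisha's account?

$5,972.28

Commuter benefit: $105.80
Taxable wages = $7,585.66 − $105.80 = $7,479.86
Federal tax withheld: $7,479.86 × 0.1293 = $967.15
State unemployment insurance (employee share): $7,585.66 × 0.001 = $7.59
Medicare: $7,585.66 × 0.0208 = $157.78
Employee stock purchase plan: $375.06
Total deductions = $105.80 + $967.15 + $7.59 + $157.78 + $375.06 = $1,613.38
Net pay = $7,585.66 − $1,613.38 = $5,972.28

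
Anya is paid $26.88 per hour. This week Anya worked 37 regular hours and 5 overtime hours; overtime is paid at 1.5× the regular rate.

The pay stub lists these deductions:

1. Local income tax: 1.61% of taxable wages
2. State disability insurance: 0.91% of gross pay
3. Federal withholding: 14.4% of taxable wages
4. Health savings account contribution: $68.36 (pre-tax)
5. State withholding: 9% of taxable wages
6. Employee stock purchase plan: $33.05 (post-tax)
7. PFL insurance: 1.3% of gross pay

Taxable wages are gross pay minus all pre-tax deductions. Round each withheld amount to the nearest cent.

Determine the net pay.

$786.25

Regular pay: 37 × $26.88 = $994.56
Overtime pay: 5 × $26.88 × 1.5 = $201.60
Gross pay = $994.56 + $201.60 = $1196.16
Health savings account contribution: $68.36
Taxable wages = $1196.16 − $68.36 = $1127.80
Local income tax: $1127.80 × 0.0161 = $18.16
Federal withholding: $1127.80 × 0.144 = $162.40
State withholding: $1127.80 × 0.09 = $101.50
State disability insurance: $1196.16 × 0.0091 = $10.89
PFL insurance: $1196.16 × 0.013 = $15.55
Employee stock purchase plan: $33.05
Total deductions = $68.36 + $18.16 + $162.40 + $101.50 + $10.89 + $15.55 + $33.05 = $409.91
Net pay = $1196.16 − $409.91 = $786.25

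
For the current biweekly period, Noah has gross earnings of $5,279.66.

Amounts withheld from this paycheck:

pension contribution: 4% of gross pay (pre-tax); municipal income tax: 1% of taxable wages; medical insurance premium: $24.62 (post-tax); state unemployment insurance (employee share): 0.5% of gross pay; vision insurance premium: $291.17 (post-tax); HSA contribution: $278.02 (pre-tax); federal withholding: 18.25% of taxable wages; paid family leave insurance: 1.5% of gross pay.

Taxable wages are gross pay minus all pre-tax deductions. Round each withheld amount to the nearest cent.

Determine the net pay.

$3,446.91

HSA contribution: $278.02
Pension contribution: $5,279.66 × 0.04 = $211.19
Pre-tax total = $278.02 + $211.19 = $489.21
Taxable wages = $5,279.66 − $489.21 = $4,790.45
Federal withholding: $4,790.45 × 0.1825 = $874.26
Municipal income tax: $4,790.45 × 0.01 = $47.90
State unemployment insurance (employee share): $5,279.66 × 0.005 = $26.40
Paid family leave insurance: $5,279.66 × 0.015 = $79.19
Medical insurance premium: $24.62
Vision insurance premium: $291.17
Total deductions = $278.02 + $211.19 + $874.26 + $47.90 + $26.40 + $79.19 + $24.62 + $291.17 = $1,832.75
Net pay = $5,279.66 − $1,832.75 = $3,446.91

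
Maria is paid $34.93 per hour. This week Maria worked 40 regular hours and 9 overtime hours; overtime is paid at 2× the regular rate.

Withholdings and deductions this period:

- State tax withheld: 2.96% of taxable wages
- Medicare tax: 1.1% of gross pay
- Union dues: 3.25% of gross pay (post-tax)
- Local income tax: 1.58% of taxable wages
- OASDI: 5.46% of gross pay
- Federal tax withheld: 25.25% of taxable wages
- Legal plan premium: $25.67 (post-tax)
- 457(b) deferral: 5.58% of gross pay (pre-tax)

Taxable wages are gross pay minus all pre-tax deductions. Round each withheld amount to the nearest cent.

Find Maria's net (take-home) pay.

$1118.63

Regular pay: 40 × $34.93 = $1397.20
Overtime pay: 9 × $34.93 × 2 = $628.74
Gross pay = $1397.20 + $628.74 = $2025.94
457(b) deferral: $2025.94 × 0.0558 = $113.05
Taxable wages = $2025.94 − $113.05 = $1912.89
Federal tax withheld: $1912.89 × 0.2525 = $483.00
Local income tax: $1912.89 × 0.0158 = $30.22
State tax withheld: $1912.89 × 0.0296 = $56.62
OASDI: $2025.94 × 0.0546 = $110.62
Medicare tax: $2025.94 × 0.011 = $22.29
Union dues: $2025.94 × 0.0325 = $65.84
Legal plan premium: $25.67
Total deductions = $113.05 + $483.00 + $30.22 + $56.62 + $110.62 + $22.29 + $65.84 + $25.67 = $907.31
Net pay = $2025.94 − $907.31 = $1118.63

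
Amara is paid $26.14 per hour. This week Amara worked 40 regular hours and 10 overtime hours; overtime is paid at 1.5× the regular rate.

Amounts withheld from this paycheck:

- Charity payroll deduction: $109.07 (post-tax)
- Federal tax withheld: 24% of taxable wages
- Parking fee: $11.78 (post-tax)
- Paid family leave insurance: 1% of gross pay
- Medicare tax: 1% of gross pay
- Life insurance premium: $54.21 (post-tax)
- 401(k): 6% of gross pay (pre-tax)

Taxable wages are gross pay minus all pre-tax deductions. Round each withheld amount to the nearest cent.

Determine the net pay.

$823.27

Regular pay: 40 × $26.14 = $1045.60
Overtime pay: 10 × $26.14 × 1.5 = $392.10
Gross pay = $1045.60 + $392.10 = $1437.70
401(k): $1437.70 × 0.06 = $86.26
Taxable wages = $1437.70 − $86.26 = $1351.44
Federal tax withheld: $1351.44 × 0.24 = $324.35
Medicare tax: $1437.70 × 0.01 = $14.38
Paid family leave insurance: $1437.70 × 0.01 = $14.38
Life insurance premium: $54.21
Charity payroll deduction: $109.07
Parking fee: $11.78
Total deductions = $86.26 + $324.35 + $14.38 + $14.38 + $54.21 + $109.07 + $11.78 = $614.43
Net pay = $1437.70 − $614.43 = $823.27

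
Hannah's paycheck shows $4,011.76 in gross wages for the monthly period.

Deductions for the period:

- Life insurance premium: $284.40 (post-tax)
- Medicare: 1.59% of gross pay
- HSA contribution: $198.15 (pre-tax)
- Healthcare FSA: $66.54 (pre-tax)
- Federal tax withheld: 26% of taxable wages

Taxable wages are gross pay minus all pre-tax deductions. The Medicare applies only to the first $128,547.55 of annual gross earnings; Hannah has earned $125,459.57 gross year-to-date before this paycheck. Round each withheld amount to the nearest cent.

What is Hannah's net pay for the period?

$2,439.33

HSA contribution: $198.15
Healthcare FSA: $66.54
Pre-tax total = $198.15 + $66.54 = $264.69
Taxable wages = $4,011.76 − $264.69 = $3,747.07
Federal tax withheld: $3,747.07 × 0.26 = $974.24
Medicare: only $128,547.55 − $125,459.57 = $3,087.98 of this check is subject → $3,087.98 × 0.0159 = $49.10
Life insurance premium: $284.40
Total deductions = $198.15 + $66.54 + $974.24 + $49.10 + $284.40 = $1,572.43
Net pay = $4,011.76 − $1,572.43 = $2,439.33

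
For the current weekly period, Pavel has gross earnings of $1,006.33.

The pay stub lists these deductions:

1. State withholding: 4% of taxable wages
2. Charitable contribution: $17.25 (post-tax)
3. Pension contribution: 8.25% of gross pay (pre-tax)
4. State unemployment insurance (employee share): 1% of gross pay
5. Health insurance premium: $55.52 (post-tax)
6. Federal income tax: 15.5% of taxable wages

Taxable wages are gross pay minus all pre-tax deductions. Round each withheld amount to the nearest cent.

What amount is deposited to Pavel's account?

Pension contribution: $1,006.33 × 0.0825 = $83.02
Taxable wages = $1,006.33 − $83.02 = $923.31
State withholding: $923.31 × 0.04 = $36.93
Federal income tax: $923.31 × 0.155 = $143.11
State unemployment insurance (employee share): $1,006.33 × 0.01 = $10.06
Charitable contribution: $17.25
Health insurance premium: $55.52
Total deductions = $83.02 + $36.93 + $143.11 + $10.06 + $17.25 + $55.52 = $345.89
Net pay = $1,006.33 − $345.89 = $660.44

$660.44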